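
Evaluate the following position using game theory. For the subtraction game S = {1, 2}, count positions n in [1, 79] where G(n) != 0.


Subtraction set S = {1, 2}, so G(n) = n mod 3.
G(n) = 0 when n is a multiple of 3.
Multiples of 3 in [1, 79]: 26
N-positions (nonzero Grundy) = 79 - 26 = 53

53


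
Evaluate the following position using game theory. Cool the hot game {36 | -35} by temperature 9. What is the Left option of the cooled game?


Original game: {36 | -35} (a switch {a | b} with a > b).
Cooling by t (for t below the temperature (a - b)/2 = 71/2) taxes each move by t: {a | b} cooled by t is {a - t | b + t}.
Cooling amount: t = 9
Cooled Left option: 36 - 9 = 27
Cooled Right option: -35 + 9 = -26
Cooled game: {27 | -26}
Left option = 27

27


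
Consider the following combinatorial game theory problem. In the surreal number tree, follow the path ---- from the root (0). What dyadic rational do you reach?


Sign expansion: ----
Rule: track bounds (lo, hi), initially (-inf, +inf). On '+', the current value becomes lo and we move to the simplest number in (value, hi): value + 1 if hi = +inf, otherwise the midpoint (value + hi)/2. On '-', the current value becomes hi and we move to value - 1 if lo = -inf, otherwise the midpoint (lo + value)/2.
Start at 0.
Step 1: sign = -, move left. Bounds: (-inf, 0). Value = -1
Step 2: sign = -, move left. Bounds: (-inf, -1). Value = -2
Step 3: sign = -, move left. Bounds: (-inf, -2). Value = -3
Step 4: sign = -, move left. Bounds: (-inf, -3). Value = -4
The surreal number with sign expansion ---- is -4.

-4


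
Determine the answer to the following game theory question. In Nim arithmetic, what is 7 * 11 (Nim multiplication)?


Nim multiplication is bilinear over XOR: (u XOR v) * w = (u*w) XOR (v*w).
So we split each operand into its bit components and XOR the pairwise Nim products.
7 = 1 + 2 + 4 (as XOR of powers of 2).
11 = 1 + 2 + 8 (as XOR of powers of 2).
Using the standard Nim-product table on single bits:
  2*2 = 3,   2*4 = 8,   2*8 = 12,
  4*4 = 6,   4*8 = 11,  8*8 = 13,
and  1*x = x (identity), k*l = l*k (commutative).
Pairwise Nim products:
  1 * 1 = 1
  1 * 2 = 2
  1 * 8 = 8
  2 * 1 = 2
  2 * 2 = 3
  2 * 8 = 12
  4 * 1 = 4
  4 * 2 = 8
  4 * 8 = 11
XOR them: 1 XOR 2 XOR 8 XOR 2 XOR 3 XOR 12 XOR 4 XOR 8 XOR 11 = 1.
Result: 7 * 11 = 1 (in Nim).

1


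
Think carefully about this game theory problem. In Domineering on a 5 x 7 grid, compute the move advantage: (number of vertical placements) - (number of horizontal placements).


Board is 5 x 7 (rows x cols).
Left (vertical) placements: (rows-1) * cols = 4 * 7 = 28
Right (horizontal) placements: rows * (cols-1) = 5 * 6 = 30
Advantage = Left - Right = 28 - 30 = -2

-2


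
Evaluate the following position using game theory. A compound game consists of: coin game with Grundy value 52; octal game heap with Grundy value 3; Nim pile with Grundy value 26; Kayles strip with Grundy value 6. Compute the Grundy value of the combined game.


By the Sprague-Grundy theorem, the Grundy value of a sum of games is the XOR of individual Grundy values.
coin game: Grundy value = 52. Running XOR: 0 XOR 52 = 52
octal game heap: Grundy value = 3. Running XOR: 52 XOR 3 = 55
Nim pile: Grundy value = 26. Running XOR: 55 XOR 26 = 45
Kayles strip: Grundy value = 6. Running XOR: 45 XOR 6 = 43
The combined Grundy value is 43.

43


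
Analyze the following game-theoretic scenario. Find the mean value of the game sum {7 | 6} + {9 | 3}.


G1 = {7 | 6}, G2 = {9 | 3}
Each is a switch {a | b} with numbers a > b; its mean value is (a + b)/2, and mean value is additive over game sums: m(G1 + G2) = m(G1) + m(G2).
Mean of G1 = (7 + (6))/2 = 13/2 = 13/2
Mean of G2 = (9 + (3))/2 = 12/2 = 6
Mean of G1 + G2 = 13/2 + 6 = 25/2

25/2


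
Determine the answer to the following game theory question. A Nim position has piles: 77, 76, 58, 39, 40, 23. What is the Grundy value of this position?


We need the XOR (exclusive or) of all pile sizes.
After XOR-ing pile 1 (size 77): 0 XOR 77 = 77
After XOR-ing pile 2 (size 76): 77 XOR 76 = 1
After XOR-ing pile 3 (size 58): 1 XOR 58 = 59
After XOR-ing pile 4 (size 39): 59 XOR 39 = 28
After XOR-ing pile 5 (size 40): 28 XOR 40 = 52
After XOR-ing pile 6 (size 23): 52 XOR 23 = 35
The Nim-value of this position is 35.

35


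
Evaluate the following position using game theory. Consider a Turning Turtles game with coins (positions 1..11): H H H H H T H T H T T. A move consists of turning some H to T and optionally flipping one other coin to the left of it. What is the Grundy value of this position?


Coins: H H H H H T H T H T T
Key fact: a single head at position k behaves exactly like a Nim heap of size k (turning it to T and optionally flipping a coin at j < k corresponds to moving the heap from k to j, or to 0), and heads combine as a disjunctive sum (two heads at the same place would cancel, matching j XOR j = 0). So the Nim-value is the XOR of the 1-indexed positions of the heads.
Face-up positions (1-indexed): [1, 2, 3, 4, 5, 7, 9]
XOR 0 with 1: 0 XOR 1 = 1
XOR 1 with 2: 1 XOR 2 = 3
XOR 3 with 3: 3 XOR 3 = 0
XOR 0 with 4: 0 XOR 4 = 4
XOR 4 with 5: 4 XOR 5 = 1
XOR 1 with 7: 1 XOR 7 = 6
XOR 6 with 9: 6 XOR 9 = 15
Nim-value = 15

15


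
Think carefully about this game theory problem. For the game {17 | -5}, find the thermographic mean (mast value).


Game = {17 | -5}, a switch {a | b} with numbers a > b.
Its thermograph has left wall a - t and right wall b + t, which meet at t = (a - b)/2, where both equal (a + b)/2. So the mast (mean value) is at (a + b)/2.
Mean = (17 + (-5))/2 = 12/2 = 6

6


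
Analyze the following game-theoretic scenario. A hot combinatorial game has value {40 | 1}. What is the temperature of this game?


The game is {40 | 1}, a switch {a | b} with numbers a > b.
Cooling {a | b} by t gives {a - t | b + t}, which stops being hot when a - t = b + t, i.e. at t = (a - b)/2. So the temperature of a switch is (a - b)/2.
Temperature = (Left option - Right option) / 2
= (40 - (1)) / 2
= 39 / 2
= 39/2

39/2


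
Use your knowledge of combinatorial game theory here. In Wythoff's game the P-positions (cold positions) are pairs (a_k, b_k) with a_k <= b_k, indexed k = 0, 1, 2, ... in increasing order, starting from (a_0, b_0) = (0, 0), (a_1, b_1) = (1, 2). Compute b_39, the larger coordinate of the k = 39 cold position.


By Wythoff's theorem, a_k = floor(k * phi) and b_k = floor(k * phi^2) = a_k + k, where phi = (1 + sqrt(5))/2 is the golden ratio.
phi = (1 + sqrt(5))/2 = 1.618034
phi^2 = phi + 1 = 2.618034
k = 39
k * phi^2 = 39 * 2.618034 = 102.103326
b_39 = floor(k * phi^2) = 102 (check: a_39 + k = 63 + 39 = 102)

102


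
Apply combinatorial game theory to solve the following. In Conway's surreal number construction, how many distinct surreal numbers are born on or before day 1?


Day 0: {|} = 0 is born. Count = 1.
Day n: the number of surreal numbers born by day n is 2^(n+1) - 1.
By day 0: 2^1 - 1 = 1
By day 1: 2^2 - 1 = 3
By day 1: 3 surreal numbers.

3


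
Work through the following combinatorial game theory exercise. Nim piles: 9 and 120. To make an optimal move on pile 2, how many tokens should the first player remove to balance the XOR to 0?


Piles: 9 and 120
Current XOR: 9 XOR 120 = 113 (non-zero, so this is an N-position).
To make the XOR zero, we need to find a move that balances the piles.
For pile 2 (size 120): target = 120 XOR 113 = 9
We reduce pile 2 from 120 to 9.
Tokens removed: 120 - 9 = 111
Verification: 9 XOR 9 = 0

111


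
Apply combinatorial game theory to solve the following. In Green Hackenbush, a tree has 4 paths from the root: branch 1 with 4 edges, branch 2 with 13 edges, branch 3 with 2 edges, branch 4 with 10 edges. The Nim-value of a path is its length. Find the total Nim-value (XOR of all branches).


The tree has 4 branches from the ground vertex.
In Green Hackenbush, the Nim-value of a simple path of length k is k.
Branch 1: length 4, Nim-value = 4
Branch 2: length 13, Nim-value = 13
Branch 3: length 2, Nim-value = 2
Branch 4: length 10, Nim-value = 10
Total Nim-value = XOR of all branch values:
0 XOR 4 = 4
4 XOR 13 = 9
9 XOR 2 = 11
11 XOR 10 = 1
Nim-value of the tree = 1

1


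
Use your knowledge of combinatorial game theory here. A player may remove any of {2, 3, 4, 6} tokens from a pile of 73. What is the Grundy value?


The subtraction set is S = {2, 3, 4, 6}.
G(k) = mex{ G(k - s) : s in S, s <= k }. We compute iteratively: G(0) = 0.
G(1) = mex({}) = 0
G(2) = mex({0}) = 1
G(3) = mex({0}) = 1
G(4) = mex({0, 1}) = 2
G(5) = mex({0, 1}) = 2
G(6) = mex({0, 1, 2}) = 3
G(7) = mex({0, 1, 2}) = 3
G(8) = mex({1, 2, 3}) = 0
G(9) = mex({1, 2, 3}) = 0
G(10) = mex({0, 2, 3}) = 1
G(11) = mex({0, 2, 3}) = 1
G(12) = mex({0, 1, 3}) = 2
G(13) = mex({0, 1, 3}) = 2
Observe that G(8)..G(13) = 0, 0, 1, 1, 2, 2 repeats G(0)..G(5) = 0, 0, 1, 1, 2, 2.
For k >= max(S) = 6, G(k) is determined by the previous 6 values G(k-6)..G(k-1); a window of 6 consecutive values has recurred shifted by 8, so by induction G(k + 8) = G(k) for all k >= 0: the sequence is periodic from the start with period 8.
One period: G(0..7) = 0, 0, 1, 1, 2, 2, 3, 3.
73 mod 8 = 1, so G(73) = G(1) = 0.

0


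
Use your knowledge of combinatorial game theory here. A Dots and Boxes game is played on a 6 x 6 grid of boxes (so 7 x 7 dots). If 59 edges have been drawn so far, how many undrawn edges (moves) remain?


Grid: 6 x 6 boxes, i.e. 7 rows and 7 columns of dots.
Horizontal edges: (rows + 1) * cols = 7 * 6 = 42
Vertical edges: rows * (cols + 1) = 6 * 7 = 42
Total edges: 42 + 42 = 84
Edges drawn: 59
Remaining: 84 - 59 = 25

25


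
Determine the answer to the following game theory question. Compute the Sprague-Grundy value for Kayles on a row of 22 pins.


Kayles: a move removes 1 or 2 adjacent pins from a contiguous row.
Removing pins from a row of k leaves two independent rows (a, b) with a + b = k - 1 (one pin) or a + b = k - 2 (two pins); an end removal gives a = 0.
By Sprague-Grundy, G(k) = mex{ G(a) XOR G(b) } over all these splits. G(0) = 0.
G(1): splits (0,0):0^0=0 -> mex({0}) = 1
G(2): splits (0,1):0^1=1 (0,0):0^0=0 -> mex({0, 1}) = 2
G(3): splits (0,2):0^2=2 (1,1):1^1=0 (0,1):0^1=1 -> mex({0, 1, 2}) = 3
G(4): splits (0,3):0^3=3 (1,2):1^2=3 (0,2):0^2=2 (1,1):1^1=0 -> mex({0, 2, 3}) = 1
G(5): splits (0,4):0^1=1 (1,3):1^3=2 (2,2):2^2=0 (0,3):0^3=3 (1,2):1^2=3 -> mex({0, 1, 2, 3}) = 4
G(6) = mex({0, 1, 2, 4}) = 3
G(7) = mex({0, 1, 3, 4, 5}) = 2
G(8) = mex({0, 2, 3, 5, 6}) = 1
G(9) = mex({0, 1, 2, 3, 6, 7}) = 4
G(10) = mex({0, 1, 3, 4, 5, 7}) = 2
G(11) = mex({0, 1, 2, 3, 4, 5}) = 6
G(12) = mex({0, 1, 2, 3, 5, 6, 7}) = 4
G(13) = mex({0, 2, 3, 4, 6, 7}) = 1
G(14) = mex({0, 1, 4, 5, 6, 7}) = 2
G(15) = mex({0, 1, 2, 3, 4, 5, 6}) = 7
G(16) = mex({0, 2, 3, 5, 6, 7}) = 1
G(17) = mex({0, 1, 2, 3, 5, 6, 7}) = 4
G(18) = mex({0, 1, 2, 4, 5, 6}) = 3
G(19) = mex({0, 1, 3, 4, 5, 7}) = 2
G(20) = mex({0, 2, 3, 4, 5, 6, 7}) = 1
G(21) = mex({0, 1, 2, 3, 5, 6, 7}) = 4
G(22) = mex({0, 1, 2, 3, 4, 5, 7}) = 6
Therefore G(22) = 6.

6


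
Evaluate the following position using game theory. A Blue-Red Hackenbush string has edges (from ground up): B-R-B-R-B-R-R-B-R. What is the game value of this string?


Edges (from ground): B-R-B-R-B-R-R-B-R
By Berlekamp's sign-expansion rule, a Blue-Red Hackenbush stalk has the value of the surreal number whose sign sequence is the edge sequence with B -> + and R -> -.
Sign sequence: +-+-+--+-
Trace the sign expansion in the surreal number tree, starting from 0:
Edge 1: B (sign +) -> bounds (0, +inf), value = 1
Edge 2: R (sign -) -> bounds (0, 1), value = 1/2
Edge 3: B (sign +) -> bounds (1/2, 1), value = 3/4
Edge 4: R (sign -) -> bounds (1/2, 3/4), value = 5/8
Edge 5: B (sign +) -> bounds (5/8, 3/4), value = 11/16
Edge 6: R (sign -) -> bounds (5/8, 11/16), value = 21/32
Edge 7: R (sign -) -> bounds (5/8, 21/32), value = 41/64
Edge 8: B (sign +) -> bounds (41/64, 21/32), value = 83/128
Edge 9: R (sign -) -> bounds (41/64, 83/128), value = 165/256
Game value = 165/256

165/256


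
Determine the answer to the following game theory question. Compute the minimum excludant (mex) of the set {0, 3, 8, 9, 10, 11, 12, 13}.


Set = {0, 3, 8, 9, 10, 11, 12, 13}
0 is in the set.
1 is NOT in the set. This is the mex.
mex = 1

1


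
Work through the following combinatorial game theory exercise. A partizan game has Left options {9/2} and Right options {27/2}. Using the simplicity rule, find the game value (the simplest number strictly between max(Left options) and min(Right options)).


Left options: {9/2}, max = 9/2
Right options: {27/2}, min = 27/2
All options are numbers and max(Left) < min(Right), so by the simplicity theorem the value is the simplest (earliest-born) number strictly between 9/2 and 27/2.
Integers 5 through 13 all lie strictly between 9/2 and 27/2.
Among integers, the simplest (lowest birthday = smallest |n|; 0 is born on day 0, +-n on day n) is 5.
No non-integer in the interval can be simpler: if x is a non-integer in the interval, then floor(x) or ceil(x) also lies in the interval (the interval contains an integer), and both are proper prefixes of x's sign expansion, i.e. born earlier. So the game value is 5.
Game value = 5

5


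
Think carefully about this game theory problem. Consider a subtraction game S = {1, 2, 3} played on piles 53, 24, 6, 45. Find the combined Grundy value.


Subtraction set: {1, 2, 3}
For this subtraction set, G(n) = n mod 4 (period = max + 1 = 4).
Pile 1 (size 53): G(53) = 53 mod 4 = 1
Pile 2 (size 24): G(24) = 24 mod 4 = 0
Pile 3 (size 6): G(6) = 6 mod 4 = 2
Pile 4 (size 45): G(45) = 45 mod 4 = 1
Total Grundy value = XOR of all: 1 XOR 0 XOR 2 XOR 1 = 2

2


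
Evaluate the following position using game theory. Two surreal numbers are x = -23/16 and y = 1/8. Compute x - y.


x = -23/16, y = 1/8
Converting to common denominator: 16
x = -23/16, y = 2/16
x - y = -23/16 - 1/8 = -25/16

-25/16


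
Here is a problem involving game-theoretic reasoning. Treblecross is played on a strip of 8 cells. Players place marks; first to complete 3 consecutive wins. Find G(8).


Treblecross: place X on empty cells; 3-in-a-row wins.
Playing within two cells of an existing X lets the opponent win at once, so sensible play treats the cells i-2..i+2 around each X as dead. The player left with no safe cell loses, so this is a normal-play take-away game on strips of safe cells.
Placing X at cell i (0-indexed) of a strip of k safe cells leaves independent strips of sizes max(0, i-2) and max(0, k-i-3). Hence G(k) = mex{ G(max(0,i-2)) XOR G(max(0,k-i-3)) : 0 <= i < k }, with G(0) = 0.
G(1): splits (0,0):0^0=0 -> mex({0}) = 1
G(2): splits (0,0):0^0=0 -> mex({0}) = 1
G(3): splits (0,0):0^0=0 -> mex({0}) = 1
G(4): splits (0,1):0^1=1 (0,0):0^0=0 -> mex({0, 1}) = 2
G(5): splits (0,2):0^1=1 (0,1):0^1=1 (0,0):0^0=0 -> mex({0, 1}) = 2
G(6) = mex({1}) = 0
G(7) = mex({0, 1, 2}) = 3
G(8) = mex({0, 1, 2}) = 3
Therefore G(8) = 3.

3


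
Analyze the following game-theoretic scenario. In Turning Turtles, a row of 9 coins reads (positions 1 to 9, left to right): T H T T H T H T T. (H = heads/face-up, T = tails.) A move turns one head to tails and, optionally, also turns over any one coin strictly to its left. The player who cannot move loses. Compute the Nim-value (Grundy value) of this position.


Coins: T H T T H T H T T
Key fact: a single head at position k behaves exactly like a Nim heap of size k (turning it to T and optionally flipping a coin at j < k corresponds to moving the heap from k to j, or to 0), and heads combine as a disjunctive sum (two heads at the same place would cancel, matching j XOR j = 0). So the Nim-value is the XOR of the 1-indexed positions of the heads.
Face-up positions (1-indexed): [2, 5, 7]
XOR 0 with 2: 0 XOR 2 = 2
XOR 2 with 5: 2 XOR 5 = 7
XOR 7 with 7: 7 XOR 7 = 0
Nim-value = 0

0


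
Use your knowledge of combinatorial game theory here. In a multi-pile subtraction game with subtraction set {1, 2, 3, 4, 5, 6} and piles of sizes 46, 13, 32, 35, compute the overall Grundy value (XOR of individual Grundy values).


Subtraction set: {1, 2, 3, 4, 5, 6}
For this subtraction set, G(n) = n mod 7 (period = max + 1 = 7).
Pile 1 (size 46): G(46) = 46 mod 7 = 4
Pile 2 (size 13): G(13) = 13 mod 7 = 6
Pile 3 (size 32): G(32) = 32 mod 7 = 4
Pile 4 (size 35): G(35) = 35 mod 7 = 0
Total Grundy value = XOR of all: 4 XOR 6 XOR 4 XOR 0 = 6

6


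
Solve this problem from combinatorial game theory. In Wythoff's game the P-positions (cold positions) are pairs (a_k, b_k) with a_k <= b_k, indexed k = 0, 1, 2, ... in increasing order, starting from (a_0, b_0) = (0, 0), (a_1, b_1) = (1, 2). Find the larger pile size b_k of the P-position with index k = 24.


By Wythoff's theorem, a_k = floor(k * phi) and b_k = floor(k * phi^2) = a_k + k, where phi = (1 + sqrt(5))/2 is the golden ratio.
phi = (1 + sqrt(5))/2 = 1.618034
phi^2 = phi + 1 = 2.618034
k = 24
k * phi^2 = 24 * 2.618034 = 62.832816
b_24 = floor(k * phi^2) = 62 (check: a_24 + k = 38 + 24 = 62)

62


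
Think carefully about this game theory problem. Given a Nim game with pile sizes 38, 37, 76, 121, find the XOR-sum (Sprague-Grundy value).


We need the XOR (exclusive or) of all pile sizes.
After XOR-ing pile 1 (size 38): 0 XOR 38 = 38
After XOR-ing pile 2 (size 37): 38 XOR 37 = 3
After XOR-ing pile 3 (size 76): 3 XOR 76 = 79
After XOR-ing pile 4 (size 121): 79 XOR 121 = 54
The Nim-value of this position is 54.

54


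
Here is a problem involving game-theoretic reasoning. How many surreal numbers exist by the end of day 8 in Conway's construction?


Day 0: {|} = 0 is born. Count = 1.
Day n: the number of surreal numbers born by day n is 2^(n+1) - 1.
By day 0: 2^1 - 1 = 1
By day 1: 2^2 - 1 = 3
By day 2: 2^3 - 1 = 7
By day 3: 2^4 - 1 = 15
By day 4: 2^5 - 1 = 31
By day 5: 2^6 - 1 = 63
By day 6: 2^7 - 1 = 127
By day 7: 2^8 - 1 = 255
By day 8: 2^9 - 1 = 511
By day 8: 511 surreal numbers.

511


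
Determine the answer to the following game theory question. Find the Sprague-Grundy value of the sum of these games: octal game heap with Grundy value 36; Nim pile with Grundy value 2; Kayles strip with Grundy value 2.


By the Sprague-Grundy theorem, the Grundy value of a sum of games is the XOR of individual Grundy values.
octal game heap: Grundy value = 36. Running XOR: 0 XOR 36 = 36
Nim pile: Grundy value = 2. Running XOR: 36 XOR 2 = 38
Kayles strip: Grundy value = 2. Running XOR: 38 XOR 2 = 36
The combined Grundy value is 36.

36


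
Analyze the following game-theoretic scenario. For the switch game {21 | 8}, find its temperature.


The game is {21 | 8}, a switch {a | b} with numbers a > b.
Cooling {a | b} by t gives {a - t | b + t}, which stops being hot when a - t = b + t, i.e. at t = (a - b)/2. So the temperature of a switch is (a - b)/2.
Temperature = (Left option - Right option) / 2
= (21 - (8)) / 2
= 13 / 2
= 13/2

13/2


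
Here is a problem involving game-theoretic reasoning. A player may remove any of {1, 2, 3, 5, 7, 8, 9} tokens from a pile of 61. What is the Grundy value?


The subtraction set is S = {1, 2, 3, 5, 7, 8, 9}.
G(k) = mex{ G(k - s) : s in S, s <= k }. We compute iteratively: G(0) = 0.
G(1) = mex({0}) = 1
G(2) = mex({0, 1}) = 2
G(3) = mex({0, 1, 2}) = 3
G(4) = mex({1, 2, 3}) = 0
G(5) = mex({0, 2, 3}) = 1
G(6) = mex({0, 1, 3}) = 2
G(7) = mex({0, 1, 2}) = 3
G(8) = mex({0, 1, 2, 3}) = 4
G(9) = mex({0, 1, 2, 3, 4}) = 5
G(10) = mex({1, 2, 3, 4, 5}) = 0
G(11) = mex({0, 2, 3, 4, 5}) = 1
G(12) = mex({0, 1, 3, 5}) = 2
G(13) = mex({0, 1, 2, 4}) = 3
G(14) = mex({1, 2, 3, 5}) = 0
G(15) = mex({0, 2, 3, 4}) = 1
G(16) = mex({0, 1, 3, 4, 5}) = 2
G(17) = mex({0, 1, 2, 4, 5}) = 3
G(18) = mex({0, 1, 2, 3, 5}) = 4
Observe that G(10)..G(18) = 0, 1, 2, 3, 0, 1, 2, 3, 4 repeats G(0)..G(8) = 0, 1, 2, 3, 0, 1, 2, 3, 4.
For k >= max(S) = 9, G(k) is determined by the previous 9 values G(k-9)..G(k-1); a window of 9 consecutive values has recurred shifted by 10, so by induction G(k + 10) = G(k) for all k >= 0: the sequence is periodic from the start with period 10.
One period: G(0..9) = 0, 1, 2, 3, 0, 1, 2, 3, 4, 5.
61 mod 10 = 1, so G(61) = G(1) = 1.

1


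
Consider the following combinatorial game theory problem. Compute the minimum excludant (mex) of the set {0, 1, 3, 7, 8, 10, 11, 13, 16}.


Set = {0, 1, 3, 7, 8, 10, 11, 13, 16}
0 is in the set.
1 is in the set.
2 is NOT in the set. This is the mex.
mex = 2

2


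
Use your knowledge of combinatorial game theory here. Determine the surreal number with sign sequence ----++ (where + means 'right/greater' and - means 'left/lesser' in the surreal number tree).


Sign expansion: ----++
Rule: track bounds (lo, hi), initially (-inf, +inf). On '+', the current value becomes lo and we move to the simplest number in (value, hi): value + 1 if hi = +inf, otherwise the midpoint (value + hi)/2. On '-', the current value becomes hi and we move to value - 1 if lo = -inf, otherwise the midpoint (lo + value)/2.
Start at 0.
Step 1: sign = -, move left. Bounds: (-inf, 0). Value = -1
Step 2: sign = -, move left. Bounds: (-inf, -1). Value = -2
Step 3: sign = -, move left. Bounds: (-inf, -2). Value = -3
Step 4: sign = -, move left. Bounds: (-inf, -3). Value = -4
Step 5: sign = +, move right. Bounds: (-4, -3). Value = -7/2
Step 6: sign = +, move right. Bounds: (-7/2, -3). Value = -13/4
The surreal number with sign expansion ----++ is -13/4.

-13/4


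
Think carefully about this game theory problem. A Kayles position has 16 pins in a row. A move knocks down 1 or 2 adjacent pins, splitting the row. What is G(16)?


Kayles: a move removes 1 or 2 adjacent pins from a contiguous row.
Removing pins from a row of k leaves two independent rows (a, b) with a + b = k - 1 (one pin) or a + b = k - 2 (two pins); an end removal gives a = 0.
By Sprague-Grundy, G(k) = mex{ G(a) XOR G(b) } over all these splits. G(0) = 0.
G(1): splits (0,0):0^0=0 -> mex({0}) = 1
G(2): splits (0,1):0^1=1 (0,0):0^0=0 -> mex({0, 1}) = 2
G(3): splits (0,2):0^2=2 (1,1):1^1=0 (0,1):0^1=1 -> mex({0, 1, 2}) = 3
G(4): splits (0,3):0^3=3 (1,2):1^2=3 (0,2):0^2=2 (1,1):1^1=0 -> mex({0, 2, 3}) = 1
G(5): splits (0,4):0^1=1 (1,3):1^3=2 (2,2):2^2=0 (0,3):0^3=3 (1,2):1^2=3 -> mex({0, 1, 2, 3}) = 4
G(6) = mex({0, 1, 2, 4}) = 3
G(7) = mex({0, 1, 3, 4, 5}) = 2
G(8) = mex({0, 2, 3, 5, 6}) = 1
G(9) = mex({0, 1, 2, 3, 6, 7}) = 4
G(10) = mex({0, 1, 3, 4, 5, 7}) = 2
G(11) = mex({0, 1, 2, 3, 4, 5}) = 6
G(12) = mex({0, 1, 2, 3, 5, 6, 7}) = 4
G(13) = mex({0, 2, 3, 4, 6, 7}) = 1
G(14) = mex({0, 1, 4, 5, 6, 7}) = 2
G(15) = mex({0, 1, 2, 3, 4, 5, 6}) = 7
G(16) = mex({0, 2, 3, 5, 6, 7}) = 1
Therefore G(16) = 1.

1


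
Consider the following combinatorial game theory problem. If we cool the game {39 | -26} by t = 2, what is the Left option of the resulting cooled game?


Original game: {39 | -26} (a switch {a | b} with a > b).
Cooling by t (for t below the temperature (a - b)/2 = 65/2) taxes each move by t: {a | b} cooled by t is {a - t | b + t}.
Cooling amount: t = 2
Cooled Left option: 39 - 2 = 37
Cooled Right option: -26 + 2 = -24
Cooled game: {37 | -24}
Left option = 37

37


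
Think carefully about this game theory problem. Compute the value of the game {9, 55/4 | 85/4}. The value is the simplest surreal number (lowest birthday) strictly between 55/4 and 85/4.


Left options: {9, 55/4}, max = 55/4
Right options: {85/4}, min = 85/4
All options are numbers and max(Left) < min(Right), so by the simplicity theorem the value is the simplest (earliest-born) number strictly between 55/4 and 85/4.
Integers 14 through 21 all lie strictly between 55/4 and 85/4.
Among integers, the simplest (lowest birthday = smallest |n|; 0 is born on day 0, +-n on day n) is 14.
No non-integer in the interval can be simpler: if x is a non-integer in the interval, then floor(x) or ceil(x) also lies in the interval (the interval contains an integer), and both are proper prefixes of x's sign expansion, i.e. born earlier. So the game value is 14.
Game value = 14

14


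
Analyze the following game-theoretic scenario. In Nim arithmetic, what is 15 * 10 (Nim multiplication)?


Nim multiplication is bilinear over XOR: (u XOR v) * w = (u*w) XOR (v*w).
So we split each operand into its bit components and XOR the pairwise Nim products.
15 = 1 + 2 + 4 + 8 (as XOR of powers of 2).
10 = 2 + 8 (as XOR of powers of 2).
Using the standard Nim-product table on single bits:
  2*2 = 3,   2*4 = 8,   2*8 = 12,
  4*4 = 6,   4*8 = 11,  8*8 = 13,
and  1*x = x (identity), k*l = l*k (commutative).
Pairwise Nim products:
  1 * 2 = 2
  1 * 8 = 8
  2 * 2 = 3
  2 * 8 = 12
  4 * 2 = 8
  4 * 8 = 11
  8 * 2 = 12
  8 * 8 = 13
XOR them: 2 XOR 8 XOR 3 XOR 12 XOR 8 XOR 11 XOR 12 XOR 13 = 7.
Result: 15 * 10 = 7 (in Nim).

7


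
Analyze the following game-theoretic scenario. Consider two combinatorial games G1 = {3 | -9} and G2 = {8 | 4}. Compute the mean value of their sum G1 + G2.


G1 = {3 | -9}, G2 = {8 | 4}
Each is a switch {a | b} with numbers a > b; its mean value is (a + b)/2, and mean value is additive over game sums: m(G1 + G2) = m(G1) + m(G2).
Mean of G1 = (3 + (-9))/2 = -6/2 = -3
Mean of G2 = (8 + (4))/2 = 12/2 = 6
Mean of G1 + G2 = -3 + 6 = 3

3


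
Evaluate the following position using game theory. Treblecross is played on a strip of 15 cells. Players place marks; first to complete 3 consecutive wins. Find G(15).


Treblecross: place X on empty cells; 3-in-a-row wins.
Playing within two cells of an existing X lets the opponent win at once, so sensible play treats the cells i-2..i+2 around each X as dead. The player left with no safe cell loses, so this is a normal-play take-away game on strips of safe cells.
Placing X at cell i (0-indexed) of a strip of k safe cells leaves independent strips of sizes max(0, i-2) and max(0, k-i-3). Hence G(k) = mex{ G(max(0,i-2)) XOR G(max(0,k-i-3)) : 0 <= i < k }, with G(0) = 0.
G(1): splits (0,0):0^0=0 -> mex({0}) = 1
G(2): splits (0,0):0^0=0 -> mex({0}) = 1
G(3): splits (0,0):0^0=0 -> mex({0}) = 1
G(4): splits (0,1):0^1=1 (0,0):0^0=0 -> mex({0, 1}) = 2
G(5): splits (0,2):0^1=1 (0,1):0^1=1 (0,0):0^0=0 -> mex({0, 1}) = 2
G(6) = mex({1}) = 0
G(7) = mex({0, 1, 2}) = 3
G(8) = mex({0, 1, 2}) = 3
G(9) = mex({0, 2}) = 1
G(10) = mex({0, 2, 3}) = 1
G(11) = mex({0, 3}) = 1
G(12) = mex({1, 3}) = 0
G(13) = mex({0, 1, 2, 3}) = 4
G(14) = mex({0, 1, 2}) = 3
G(15) = mex({0, 1, 2}) = 3
Therefore G(15) = 3.

3


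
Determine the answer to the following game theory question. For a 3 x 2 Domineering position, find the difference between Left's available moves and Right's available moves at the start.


Board is 3 x 2 (rows x cols).
Left (vertical) placements: (rows-1) * cols = 2 * 2 = 4
Right (horizontal) placements: rows * (cols-1) = 3 * 1 = 3
Advantage = Left - Right = 4 - 3 = 1

1


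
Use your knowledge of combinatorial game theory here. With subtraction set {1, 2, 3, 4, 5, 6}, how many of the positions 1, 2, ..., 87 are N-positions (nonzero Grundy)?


Subtraction set S = {1, 2, 3, 4, 5, 6}, so G(n) = n mod 7.
G(n) = 0 when n is a multiple of 7.
Multiples of 7 in [1, 87]: 12
N-positions (nonzero Grundy) = 87 - 12 = 75

75


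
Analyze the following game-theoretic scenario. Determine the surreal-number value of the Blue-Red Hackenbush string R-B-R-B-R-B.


Edges (from ground): R-B-R-B-R-B
By Berlekamp's sign-expansion rule, a Blue-Red Hackenbush stalk has the value of the surreal number whose sign sequence is the edge sequence with B -> + and R -> -.
Sign sequence: -+-+-+
Trace the sign expansion in the surreal number tree, starting from 0:
Edge 1: R (sign -) -> bounds (-inf, 0), value = -1
Edge 2: B (sign +) -> bounds (-1, 0), value = -1/2
Edge 3: R (sign -) -> bounds (-1, -1/2), value = -3/4
Edge 4: B (sign +) -> bounds (-3/4, -1/2), value = -5/8
Edge 5: R (sign -) -> bounds (-3/4, -5/8), value = -11/16
Edge 6: B (sign +) -> bounds (-11/16, -5/8), value = -21/32
Game value = -21/32

-21/32


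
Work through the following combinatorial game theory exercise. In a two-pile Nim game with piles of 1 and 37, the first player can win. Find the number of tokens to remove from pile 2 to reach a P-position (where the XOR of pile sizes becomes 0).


Piles: 1 and 37
Current XOR: 1 XOR 37 = 36 (non-zero, so this is an N-position).
To make the XOR zero, we need to find a move that balances the piles.
For pile 2 (size 37): target = 37 XOR 36 = 1
We reduce pile 2 from 37 to 1.
Tokens removed: 37 - 1 = 36
Verification: 1 XOR 1 = 0

36


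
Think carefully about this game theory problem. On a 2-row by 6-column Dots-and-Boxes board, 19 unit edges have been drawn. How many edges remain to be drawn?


Grid: 2 x 6 boxes, i.e. 3 rows and 7 columns of dots.
Horizontal edges: (rows + 1) * cols = 3 * 6 = 18
Vertical edges: rows * (cols + 1) = 2 * 7 = 14
Total edges: 18 + 14 = 32
Edges drawn: 19
Remaining: 32 - 19 = 13

13


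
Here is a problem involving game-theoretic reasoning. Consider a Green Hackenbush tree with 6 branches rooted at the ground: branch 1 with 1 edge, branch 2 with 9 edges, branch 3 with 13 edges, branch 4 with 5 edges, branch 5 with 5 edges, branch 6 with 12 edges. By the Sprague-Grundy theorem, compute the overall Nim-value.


The tree has 6 branches from the ground vertex.
In Green Hackenbush, the Nim-value of a simple path of length k is k.
Branch 1: length 1, Nim-value = 1
Branch 2: length 9, Nim-value = 9
Branch 3: length 13, Nim-value = 13
Branch 4: length 5, Nim-value = 5
Branch 5: length 5, Nim-value = 5
Branch 6: length 12, Nim-value = 12
Total Nim-value = XOR of all branch values:
0 XOR 1 = 1
1 XOR 9 = 8
8 XOR 13 = 5
5 XOR 5 = 0
0 XOR 5 = 5
5 XOR 12 = 9
Nim-value of the tree = 9

9


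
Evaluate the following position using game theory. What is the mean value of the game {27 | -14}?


Game = {27 | -14}, a switch {a | b} with numbers a > b.
Its thermograph has left wall a - t and right wall b + t, which meet at t = (a - b)/2, where both equal (a + b)/2. So the mast (mean value) is at (a + b)/2.
Mean = (27 + (-14))/2 = 13/2 = 13/2

13/2


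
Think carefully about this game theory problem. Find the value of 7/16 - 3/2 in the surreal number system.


x = 7/16, y = 3/2
Converting to common denominator: 16
x = 7/16, y = 24/16
x - y = 7/16 - 3/2 = -17/16

-17/16


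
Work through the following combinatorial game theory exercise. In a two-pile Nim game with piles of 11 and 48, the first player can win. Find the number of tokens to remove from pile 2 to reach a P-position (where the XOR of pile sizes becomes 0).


Piles: 11 and 48
Current XOR: 11 XOR 48 = 59 (non-zero, so this is an N-position).
To make the XOR zero, we need to find a move that balances the piles.
For pile 2 (size 48): target = 48 XOR 59 = 11
We reduce pile 2 from 48 to 11.
Tokens removed: 48 - 11 = 37
Verification: 11 XOR 11 = 0

37


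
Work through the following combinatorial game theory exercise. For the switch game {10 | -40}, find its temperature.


The game is {10 | -40}, a switch {a | b} with numbers a > b.
Cooling {a | b} by t gives {a - t | b + t}, which stops being hot when a - t = b + t, i.e. at t = (a - b)/2. So the temperature of a switch is (a - b)/2.
Temperature = (Left option - Right option) / 2
= (10 - (-40)) / 2
= 50 / 2
= 25

25


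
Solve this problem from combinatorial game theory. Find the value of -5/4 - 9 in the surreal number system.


x = -5/4, y = 9
Converting to common denominator: 4
x = -5/4, y = 36/4
x - y = -5/4 - 9 = -41/4

-41/4


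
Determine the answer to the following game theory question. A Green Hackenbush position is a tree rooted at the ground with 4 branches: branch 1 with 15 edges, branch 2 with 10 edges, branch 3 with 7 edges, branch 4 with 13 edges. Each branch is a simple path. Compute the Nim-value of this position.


The tree has 4 branches from the ground vertex.
In Green Hackenbush, the Nim-value of a simple path of length k is k.
Branch 1: length 15, Nim-value = 15
Branch 2: length 10, Nim-value = 10
Branch 3: length 7, Nim-value = 7
Branch 4: length 13, Nim-value = 13
Total Nim-value = XOR of all branch values:
0 XOR 15 = 15
15 XOR 10 = 5
5 XOR 7 = 2
2 XOR 13 = 15
Nim-value of the tree = 15

15


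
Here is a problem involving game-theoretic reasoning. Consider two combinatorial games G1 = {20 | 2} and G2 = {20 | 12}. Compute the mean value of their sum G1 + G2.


G1 = {20 | 2}, G2 = {20 | 12}
Each is a switch {a | b} with numbers a > b; its mean value is (a + b)/2, and mean value is additive over game sums: m(G1 + G2) = m(G1) + m(G2).
Mean of G1 = (20 + (2))/2 = 22/2 = 11
Mean of G2 = (20 + (12))/2 = 32/2 = 16
Mean of G1 + G2 = 11 + 16 = 27

27


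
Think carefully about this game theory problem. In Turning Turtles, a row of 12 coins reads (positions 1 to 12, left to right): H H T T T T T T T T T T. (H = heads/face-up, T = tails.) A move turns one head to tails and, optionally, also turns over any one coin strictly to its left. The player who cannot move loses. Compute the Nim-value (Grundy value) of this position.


Coins: H H T T T T T T T T T T
Key fact: a single head at position k behaves exactly like a Nim heap of size k (turning it to T and optionally flipping a coin at j < k corresponds to moving the heap from k to j, or to 0), and heads combine as a disjunctive sum (two heads at the same place would cancel, matching j XOR j = 0). So the Nim-value is the XOR of the 1-indexed positions of the heads.
Face-up positions (1-indexed): [1, 2]
XOR 0 with 1: 0 XOR 1 = 1
XOR 1 with 2: 1 XOR 2 = 3
Nim-value = 3

3


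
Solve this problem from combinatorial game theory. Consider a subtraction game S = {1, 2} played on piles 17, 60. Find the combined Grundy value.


Subtraction set: {1, 2}
For this subtraction set, G(n) = n mod 3 (period = max + 1 = 3).
Pile 1 (size 17): G(17) = 17 mod 3 = 2
Pile 2 (size 60): G(60) = 60 mod 3 = 0
Total Grundy value = XOR of all: 2 XOR 0 = 2

2


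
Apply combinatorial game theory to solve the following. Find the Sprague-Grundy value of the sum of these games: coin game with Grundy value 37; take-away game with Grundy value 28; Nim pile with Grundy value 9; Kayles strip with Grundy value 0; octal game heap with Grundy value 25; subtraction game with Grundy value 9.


By the Sprague-Grundy theorem, the Grundy value of a sum of games is the XOR of individual Grundy values.
coin game: Grundy value = 37. Running XOR: 0 XOR 37 = 37
take-away game: Grundy value = 28. Running XOR: 37 XOR 28 = 57
Nim pile: Grundy value = 9. Running XOR: 57 XOR 9 = 48
Kayles strip: Grundy value = 0. Running XOR: 48 XOR 0 = 48
octal game heap: Grundy value = 25. Running XOR: 48 XOR 25 = 41
subtraction game: Grundy value = 9. Running XOR: 41 XOR 9 = 32
The combined Grundy value is 32.

32


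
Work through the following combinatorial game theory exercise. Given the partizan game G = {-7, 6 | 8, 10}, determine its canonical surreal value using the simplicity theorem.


Left options: {-7, 6}, max = 6
Right options: {8, 10}, min = 8
All options are numbers and max(Left) < min(Right), so by the simplicity theorem the value is the simplest (earliest-born) number strictly between 6 and 8.
The only integer strictly between 6 and 8 is 7.
No non-integer in the interval can be simpler: if x is a non-integer in the interval, then floor(x) or ceil(x) also lies in the interval (the interval contains an integer), and both are proper prefixes of x's sign expansion, i.e. born earlier. So the game value is 7.
Game value = 7

7


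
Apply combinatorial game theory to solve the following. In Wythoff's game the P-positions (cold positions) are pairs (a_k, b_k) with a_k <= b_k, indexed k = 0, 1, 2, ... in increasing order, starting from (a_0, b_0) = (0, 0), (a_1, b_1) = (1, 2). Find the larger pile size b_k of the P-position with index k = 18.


By Wythoff's theorem, a_k = floor(k * phi) and b_k = floor(k * phi^2) = a_k + k, where phi = (1 + sqrt(5))/2 is the golden ratio.
phi = (1 + sqrt(5))/2 = 1.618034
phi^2 = phi + 1 = 2.618034
k = 18
k * phi^2 = 18 * 2.618034 = 47.124612
b_18 = floor(k * phi^2) = 47 (check: a_18 + k = 29 + 18 = 47)

47


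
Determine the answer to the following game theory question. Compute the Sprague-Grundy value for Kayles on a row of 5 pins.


Kayles: a move removes 1 or 2 adjacent pins from a contiguous row.
Removing pins from a row of k leaves two independent rows (a, b) with a + b = k - 1 (one pin) or a + b = k - 2 (two pins); an end removal gives a = 0.
By Sprague-Grundy, G(k) = mex{ G(a) XOR G(b) } over all these splits. G(0) = 0.
G(1): splits (0,0):0^0=0 -> mex({0}) = 1
G(2): splits (0,1):0^1=1 (0,0):0^0=0 -> mex({0, 1}) = 2
G(3): splits (0,2):0^2=2 (1,1):1^1=0 (0,1):0^1=1 -> mex({0, 1, 2}) = 3
G(4): splits (0,3):0^3=3 (1,2):1^2=3 (0,2):0^2=2 (1,1):1^1=0 -> mex({0, 2, 3}) = 1
G(5): splits (0,4):0^1=1 (1,3):1^3=2 (2,2):2^2=0 (0,3):0^3=3 (1,2):1^2=3 -> mex({0, 1, 2, 3}) = 4
Therefore G(5) = 4.

4


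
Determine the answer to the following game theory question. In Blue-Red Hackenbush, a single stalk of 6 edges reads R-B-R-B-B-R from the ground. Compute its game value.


Edges (from ground): R-B-R-B-B-R
By Berlekamp's sign-expansion rule, a Blue-Red Hackenbush stalk has the value of the surreal number whose sign sequence is the edge sequence with B -> + and R -> -.
Sign sequence: -+-++-
Trace the sign expansion in the surreal number tree, starting from 0:
Edge 1: R (sign -) -> bounds (-inf, 0), value = -1
Edge 2: B (sign +) -> bounds (-1, 0), value = -1/2
Edge 3: R (sign -) -> bounds (-1, -1/2), value = -3/4
Edge 4: B (sign +) -> bounds (-3/4, -1/2), value = -5/8
Edge 5: B (sign +) -> bounds (-5/8, -1/2), value = -9/16
Edge 6: R (sign -) -> bounds (-5/8, -9/16), value = -19/32
Game value = -19/32

-19/32


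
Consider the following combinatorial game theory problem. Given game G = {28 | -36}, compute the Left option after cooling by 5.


Original game: {28 | -36} (a switch {a | b} with a > b).
Cooling by t (for t below the temperature (a - b)/2 = 32) taxes each move by t: {a | b} cooled by t is {a - t | b + t}.
Cooling amount: t = 5
Cooled Left option: 28 - 5 = 23
Cooled Right option: -36 + 5 = -31
Cooled game: {23 | -31}
Left option = 23

23


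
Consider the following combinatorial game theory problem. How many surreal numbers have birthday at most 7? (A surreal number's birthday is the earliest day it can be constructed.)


Day 0: {|} = 0 is born. Count = 1.
Day n: the number of surreal numbers born by day n is 2^(n+1) - 1.
By day 0: 2^1 - 1 = 1
By day 1: 2^2 - 1 = 3
By day 2: 2^3 - 1 = 7
By day 3: 2^4 - 1 = 15
By day 4: 2^5 - 1 = 31
By day 5: 2^6 - 1 = 63
By day 6: 2^7 - 1 = 127
By day 7: 2^8 - 1 = 255
By day 7: 255 surreal numbers.

255


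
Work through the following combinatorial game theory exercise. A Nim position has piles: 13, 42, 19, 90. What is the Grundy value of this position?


We need the XOR (exclusive or) of all pile sizes.
After XOR-ing pile 1 (size 13): 0 XOR 13 = 13
After XOR-ing pile 2 (size 42): 13 XOR 42 = 39
After XOR-ing pile 3 (size 19): 39 XOR 19 = 52
After XOR-ing pile 4 (size 90): 52 XOR 90 = 110
The Nim-value of this position is 110.

110


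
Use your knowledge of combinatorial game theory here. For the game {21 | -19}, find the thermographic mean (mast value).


Game = {21 | -19}, a switch {a | b} with numbers a > b.
Its thermograph has left wall a - t and right wall b + t, which meet at t = (a - b)/2, where both equal (a + b)/2. So the mast (mean value) is at (a + b)/2.
Mean = (21 + (-19))/2 = 2/2 = 1

1


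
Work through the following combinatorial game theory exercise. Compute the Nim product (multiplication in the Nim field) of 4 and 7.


Nim multiplication is bilinear over XOR: (u XOR v) * w = (u*w) XOR (v*w).
So we split each operand into its bit components and XOR the pairwise Nim products.
4 = 4 (as XOR of powers of 2).
7 = 1 + 2 + 4 (as XOR of powers of 2).
Using the standard Nim-product table on single bits:
  2*2 = 3,   2*4 = 8,   2*8 = 12,
  4*4 = 6,   4*8 = 11,  8*8 = 13,
and  1*x = x (identity), k*l = l*k (commutative).
Pairwise Nim products:
  4 * 1 = 4
  4 * 2 = 8
  4 * 4 = 6
XOR them: 4 XOR 8 XOR 6 = 10.
Result: 4 * 7 = 10 (in Nim).

10


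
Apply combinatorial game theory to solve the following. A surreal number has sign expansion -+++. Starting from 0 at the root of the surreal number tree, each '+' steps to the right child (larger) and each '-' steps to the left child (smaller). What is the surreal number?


Sign expansion: -+++
Rule: track bounds (lo, hi), initially (-inf, +inf). On '+', the current value becomes lo and we move to the simplest number in (value, hi): value + 1 if hi = +inf, otherwise the midpoint (value + hi)/2. On '-', the current value becomes hi and we move to value - 1 if lo = -inf, otherwise the midpoint (lo + value)/2.
Start at 0.
Step 1: sign = -, move left. Bounds: (-inf, 0). Value = -1
Step 2: sign = +, move right. Bounds: (-1, 0). Value = -1/2
Step 3: sign = +, move right. Bounds: (-1/2, 0). Value = -1/4
Step 4: sign = +, move right. Bounds: (-1/4, 0). Value = -1/8
The surreal number with sign expansion -+++ is -1/8.

-1/8
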